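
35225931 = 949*37119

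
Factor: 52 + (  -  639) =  - 587 =- 587^1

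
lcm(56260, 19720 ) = 1912840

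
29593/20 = 29593/20 = 1479.65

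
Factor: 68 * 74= 5032 = 2^3 * 17^1*37^1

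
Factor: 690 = 2^1*3^1*5^1*23^1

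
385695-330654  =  55041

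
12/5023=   12/5023 = 0.00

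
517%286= 231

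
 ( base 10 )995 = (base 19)2E7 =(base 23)1k6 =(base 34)t9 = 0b1111100011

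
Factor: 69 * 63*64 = 278208 =2^6*3^3*7^1 * 23^1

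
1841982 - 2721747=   - 879765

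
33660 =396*85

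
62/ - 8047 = - 1  +  7985/8047 = - 0.01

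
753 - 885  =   - 132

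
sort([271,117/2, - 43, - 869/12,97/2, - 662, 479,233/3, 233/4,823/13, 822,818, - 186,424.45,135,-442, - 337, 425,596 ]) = [ - 662, - 442, - 337, - 186, - 869/12, - 43, 97/2, 233/4,117/2,823/13 , 233/3,135, 271,424.45,425, 479, 596,818 , 822 ]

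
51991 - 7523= 44468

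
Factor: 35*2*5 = 2^1*5^2*7^1 = 350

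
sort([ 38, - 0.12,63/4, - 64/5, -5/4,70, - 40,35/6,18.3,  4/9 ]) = [-40 , - 64/5, - 5/4,  -  0.12,4/9,35/6,63/4,18.3, 38, 70 ] 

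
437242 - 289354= 147888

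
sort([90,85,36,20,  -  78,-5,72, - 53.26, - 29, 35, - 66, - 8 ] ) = [-78, - 66,  -  53.26 ,- 29,-8,-5, 20,  35, 36,72,85,90]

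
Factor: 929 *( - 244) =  - 226676 = - 2^2*61^1*929^1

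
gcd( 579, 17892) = 3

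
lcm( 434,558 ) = 3906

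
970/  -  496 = -485/248 = - 1.96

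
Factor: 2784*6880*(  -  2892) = -55393136640 = - 2^12*3^2 * 5^1*29^1*43^1 * 241^1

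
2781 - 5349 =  - 2568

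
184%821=184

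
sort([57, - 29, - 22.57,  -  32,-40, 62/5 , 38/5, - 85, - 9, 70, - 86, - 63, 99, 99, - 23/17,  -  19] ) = [ - 86,-85,  -  63, - 40, - 32, - 29, - 22.57, - 19, - 9,- 23/17, 38/5,62/5, 57, 70,99,  99] 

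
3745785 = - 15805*( - 237)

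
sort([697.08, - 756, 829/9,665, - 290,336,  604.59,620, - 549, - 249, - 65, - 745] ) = [ - 756,-745, -549, - 290, - 249,-65,829/9,336,604.59,620 , 665,697.08]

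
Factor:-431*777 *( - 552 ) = 2^3*  3^2 * 7^1 * 23^1*37^1 * 431^1 =184857624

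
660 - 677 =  - 17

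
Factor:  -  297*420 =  - 2^2*3^4*5^1*7^1*11^1 =- 124740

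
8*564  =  4512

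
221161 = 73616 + 147545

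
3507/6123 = 1169/2041 = 0.57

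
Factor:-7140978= - 2^1 * 3^2 * 13^1*30517^1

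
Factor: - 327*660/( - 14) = 2^1*3^2*5^1*7^( - 1 )*11^1*109^1 = 107910/7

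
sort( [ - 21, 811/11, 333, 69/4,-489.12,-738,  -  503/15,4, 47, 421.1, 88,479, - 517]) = [-738, - 517,-489.12,-503/15, - 21 , 4, 69/4, 47, 811/11, 88,333,  421.1 , 479 ]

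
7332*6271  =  45978972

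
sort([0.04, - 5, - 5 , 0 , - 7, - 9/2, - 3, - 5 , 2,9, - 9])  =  [ - 9,  -  7, - 5, - 5, - 5, - 9/2, - 3,0, 0.04,2,9]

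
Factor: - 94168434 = - 2^1  *  3^1*401^1*39139^1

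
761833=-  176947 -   -  938780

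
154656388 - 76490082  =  78166306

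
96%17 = 11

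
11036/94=5518/47 = 117.40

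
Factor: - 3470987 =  - 13^1*266999^1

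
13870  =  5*2774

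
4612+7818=12430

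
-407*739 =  - 300773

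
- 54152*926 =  - 50144752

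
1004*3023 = 3035092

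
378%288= 90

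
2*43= 86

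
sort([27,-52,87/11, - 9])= [ - 52, - 9, 87/11, 27]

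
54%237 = 54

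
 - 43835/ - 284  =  154+99/284 = 154.35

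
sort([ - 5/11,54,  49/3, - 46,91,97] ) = [-46, - 5/11  ,  49/3,54,91,97]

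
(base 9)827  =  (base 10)673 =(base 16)2a1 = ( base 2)1010100001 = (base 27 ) OP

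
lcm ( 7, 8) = 56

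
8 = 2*4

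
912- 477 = 435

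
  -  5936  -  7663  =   - 13599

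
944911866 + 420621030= 1365532896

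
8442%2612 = 606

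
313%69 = 37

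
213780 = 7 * 30540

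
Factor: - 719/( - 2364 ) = 2^(  -  2)*3^(-1 ) * 197^( - 1)*719^1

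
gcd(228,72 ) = 12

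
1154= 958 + 196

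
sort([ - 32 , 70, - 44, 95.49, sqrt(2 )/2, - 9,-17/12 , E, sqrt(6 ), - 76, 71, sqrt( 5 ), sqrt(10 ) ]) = [ - 76, - 44,  -  32, - 9,-17/12, sqrt(2 ) /2, sqrt( 5 ), sqrt(6),E, sqrt(10), 70, 71, 95.49]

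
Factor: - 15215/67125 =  - 3^( - 1 )*5^( - 2) * 17^1 = -17/75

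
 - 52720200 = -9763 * 5400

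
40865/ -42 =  - 973 +1/42 = - 972.98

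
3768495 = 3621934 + 146561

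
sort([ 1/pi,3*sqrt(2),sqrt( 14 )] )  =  [1/pi,sqrt(14), 3*sqrt( 2)]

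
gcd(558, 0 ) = 558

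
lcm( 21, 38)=798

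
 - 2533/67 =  -38 + 13/67 = - 37.81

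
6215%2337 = 1541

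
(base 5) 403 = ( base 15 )6d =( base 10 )103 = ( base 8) 147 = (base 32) 37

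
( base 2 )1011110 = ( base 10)94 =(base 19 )4I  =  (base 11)86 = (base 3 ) 10111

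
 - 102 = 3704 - 3806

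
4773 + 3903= 8676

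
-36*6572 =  - 236592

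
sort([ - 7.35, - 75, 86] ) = [-75, - 7.35, 86]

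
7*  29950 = 209650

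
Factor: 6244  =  2^2*7^1*223^1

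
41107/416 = 98 + 339/416 = 98.81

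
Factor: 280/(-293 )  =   - 2^3*5^1*7^1 * 293^ ( -1 )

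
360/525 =24/35 = 0.69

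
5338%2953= 2385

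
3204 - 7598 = -4394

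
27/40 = 27/40= 0.68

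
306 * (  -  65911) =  -20168766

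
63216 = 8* 7902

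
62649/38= 62649/38 = 1648.66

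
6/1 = 6 = 6.00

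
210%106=104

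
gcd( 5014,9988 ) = 2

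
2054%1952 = 102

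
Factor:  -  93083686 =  - 2^1 * 46541843^1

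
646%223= 200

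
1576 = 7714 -6138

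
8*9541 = 76328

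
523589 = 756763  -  233174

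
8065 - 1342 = 6723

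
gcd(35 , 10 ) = 5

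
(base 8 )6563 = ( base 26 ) 52b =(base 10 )3443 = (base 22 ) 72b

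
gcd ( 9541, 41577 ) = 1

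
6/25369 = 6/25369 = 0.00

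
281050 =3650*77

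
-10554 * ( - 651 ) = 6870654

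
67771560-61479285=6292275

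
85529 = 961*89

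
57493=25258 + 32235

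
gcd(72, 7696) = 8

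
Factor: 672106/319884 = 769/366 = 2^(-1 )*3^( - 1 )*61^ (-1) * 769^1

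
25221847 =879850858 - 854629011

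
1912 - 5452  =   -3540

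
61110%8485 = 1715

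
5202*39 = 202878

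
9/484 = 9/484  =  0.02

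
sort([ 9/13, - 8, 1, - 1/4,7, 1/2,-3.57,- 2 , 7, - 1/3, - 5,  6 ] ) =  [ - 8 , - 5, - 3.57, - 2,-1/3, - 1/4,1/2,9/13,  1,6 , 7 , 7 ]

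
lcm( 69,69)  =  69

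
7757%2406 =539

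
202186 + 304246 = 506432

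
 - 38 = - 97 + 59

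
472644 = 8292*57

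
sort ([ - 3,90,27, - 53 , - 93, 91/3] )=[ - 93, - 53,-3 , 27,91/3,90 ]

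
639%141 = 75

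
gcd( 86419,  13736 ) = 1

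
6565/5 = 1313 = 1313.00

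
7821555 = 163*47985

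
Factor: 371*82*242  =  2^2*7^1*11^2*41^1*53^1 = 7362124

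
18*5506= 99108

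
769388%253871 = 7775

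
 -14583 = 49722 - 64305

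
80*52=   4160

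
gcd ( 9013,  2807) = 1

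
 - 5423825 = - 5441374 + 17549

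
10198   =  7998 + 2200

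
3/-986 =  - 3/986  =  - 0.00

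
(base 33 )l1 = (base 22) 19c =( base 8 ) 1266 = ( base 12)49A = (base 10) 694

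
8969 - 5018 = 3951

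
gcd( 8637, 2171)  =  1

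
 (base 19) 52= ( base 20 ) 4H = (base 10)97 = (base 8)141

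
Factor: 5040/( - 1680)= -3 = - 3^1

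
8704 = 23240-14536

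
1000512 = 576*1737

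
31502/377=31502/377  =  83.56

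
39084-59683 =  - 20599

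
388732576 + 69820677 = 458553253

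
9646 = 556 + 9090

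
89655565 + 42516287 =132171852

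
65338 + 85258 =150596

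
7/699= 7/699=0.01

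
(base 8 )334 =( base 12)164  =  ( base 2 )11011100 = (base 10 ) 220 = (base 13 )13c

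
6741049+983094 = 7724143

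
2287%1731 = 556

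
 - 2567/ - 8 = 2567/8 = 320.88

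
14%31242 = 14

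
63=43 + 20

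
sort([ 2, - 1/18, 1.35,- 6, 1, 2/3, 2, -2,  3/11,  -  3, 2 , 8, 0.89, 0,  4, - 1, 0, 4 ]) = [ - 6,- 3,  -  2,  -  1, - 1/18, 0, 0, 3/11, 2/3,  0.89, 1, 1.35,  2, 2, 2, 4, 4,8] 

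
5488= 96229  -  90741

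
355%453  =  355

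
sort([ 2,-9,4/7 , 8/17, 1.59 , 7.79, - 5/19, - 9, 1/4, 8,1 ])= [-9,-9,  -  5/19,1/4,  8/17, 4/7,1, 1.59,2,  7.79, 8] 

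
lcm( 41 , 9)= 369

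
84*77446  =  6505464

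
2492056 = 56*44501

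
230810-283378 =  - 52568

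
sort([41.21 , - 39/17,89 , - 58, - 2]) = [ - 58,  -  39/17,  -  2,41.21,89] 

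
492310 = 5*98462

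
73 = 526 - 453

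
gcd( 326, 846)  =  2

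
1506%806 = 700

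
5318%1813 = 1692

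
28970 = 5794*5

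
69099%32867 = 3365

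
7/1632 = 7/1632 = 0.00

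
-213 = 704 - 917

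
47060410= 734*64115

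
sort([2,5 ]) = [2,  5] 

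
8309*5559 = 46189731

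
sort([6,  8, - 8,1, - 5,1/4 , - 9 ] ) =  [-9 , -8, - 5, 1/4,  1,6,8]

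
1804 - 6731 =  - 4927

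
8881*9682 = 85985842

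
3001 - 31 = 2970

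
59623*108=6439284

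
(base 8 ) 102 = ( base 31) 24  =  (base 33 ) 20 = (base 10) 66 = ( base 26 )2e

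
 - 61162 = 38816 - 99978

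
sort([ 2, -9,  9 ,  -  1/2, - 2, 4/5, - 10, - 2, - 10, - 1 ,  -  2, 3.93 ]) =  [ - 10, - 10, - 9, -2 , -2,  -  2, - 1, - 1/2, 4/5 , 2,3.93,  9]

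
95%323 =95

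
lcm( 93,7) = 651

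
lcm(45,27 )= 135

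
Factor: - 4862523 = -3^1*1620841^1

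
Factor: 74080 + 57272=131352= 2^3*3^1*13^1*421^1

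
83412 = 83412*1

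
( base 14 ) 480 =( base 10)896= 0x380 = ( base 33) R5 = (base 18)2de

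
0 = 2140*0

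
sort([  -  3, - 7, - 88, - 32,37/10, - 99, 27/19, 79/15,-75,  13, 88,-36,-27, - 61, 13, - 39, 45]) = [-99, -88, - 75, - 61, - 39,-36,-32,-27, - 7, - 3,  27/19 , 37/10,  79/15,13,13,  45, 88]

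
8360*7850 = 65626000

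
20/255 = 4/51=0.08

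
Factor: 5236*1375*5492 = 2^4 * 5^3 * 7^1 * 11^2*17^1*1373^1 =39539654000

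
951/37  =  951/37  =  25.70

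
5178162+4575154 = 9753316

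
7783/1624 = 7783/1624 = 4.79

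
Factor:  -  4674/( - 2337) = 2^1 = 2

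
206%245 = 206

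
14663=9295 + 5368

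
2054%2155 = 2054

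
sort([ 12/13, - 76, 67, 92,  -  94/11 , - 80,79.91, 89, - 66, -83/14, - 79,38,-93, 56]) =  [ - 93,  -  80, - 79,  -  76 ,-66,-94/11, - 83/14,12/13,38, 56, 67, 79.91, 89,92]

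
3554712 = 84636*42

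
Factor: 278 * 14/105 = 2^2*3^( - 1 ) * 5^(- 1)*139^1 = 556/15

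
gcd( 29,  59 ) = 1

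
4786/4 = 1196 + 1/2 = 1196.50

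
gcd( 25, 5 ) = 5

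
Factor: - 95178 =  - 2^1*3^1*29^1*547^1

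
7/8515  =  7/8515 = 0.00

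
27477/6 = 9159/2 = 4579.50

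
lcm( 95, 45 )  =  855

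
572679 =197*2907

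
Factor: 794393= 17^1*83^1 * 563^1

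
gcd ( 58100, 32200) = 700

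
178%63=52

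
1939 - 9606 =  - 7667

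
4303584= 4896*879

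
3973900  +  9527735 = 13501635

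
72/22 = 3 + 3/11 = 3.27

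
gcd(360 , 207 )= 9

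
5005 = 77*65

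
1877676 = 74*25374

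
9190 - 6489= 2701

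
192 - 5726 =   -  5534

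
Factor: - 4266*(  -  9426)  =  40211316= 2^2*3^4 * 79^1*1571^1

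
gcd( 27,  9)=9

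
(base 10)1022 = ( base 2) 1111111110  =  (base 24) 1IE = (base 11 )84A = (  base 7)2660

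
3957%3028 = 929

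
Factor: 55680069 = 3^1*79^1*239^1*983^1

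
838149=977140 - 138991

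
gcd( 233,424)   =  1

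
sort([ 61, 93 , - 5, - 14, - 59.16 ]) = [ - 59.16, - 14, - 5,61,93]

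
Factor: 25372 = 2^2*6343^1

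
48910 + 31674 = 80584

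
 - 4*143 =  - 572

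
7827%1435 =652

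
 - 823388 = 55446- 878834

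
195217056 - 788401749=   -593184693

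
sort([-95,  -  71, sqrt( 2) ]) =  [ - 95,  -  71, sqrt(2)] 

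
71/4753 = 71/4753 = 0.01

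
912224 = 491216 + 421008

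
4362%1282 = 516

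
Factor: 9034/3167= 2^1*3167^( - 1) *4517^1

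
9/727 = 9/727 =0.01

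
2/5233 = 2/5233 = 0.00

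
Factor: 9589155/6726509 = 3^1*5^1*17^( - 1 )* 191^1*3347^1*395677^ ( - 1)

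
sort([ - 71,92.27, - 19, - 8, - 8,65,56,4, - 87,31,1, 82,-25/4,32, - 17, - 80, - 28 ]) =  [ - 87, - 80, - 71,-28, - 19, - 17, - 8, - 8, - 25/4,1,4,31,  32,56,65, 82,92.27]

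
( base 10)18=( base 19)I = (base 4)102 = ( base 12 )16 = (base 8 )22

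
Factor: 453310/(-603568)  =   - 2^( - 3 ) * 5^1 * 7^ ( - 1) * 11^1*13^1*17^ ( - 1)=- 715/952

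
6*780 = 4680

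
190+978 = 1168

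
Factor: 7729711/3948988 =2^ (- 2)*11^1*29^(  -  1 ) * 59^(-1 ) * 577^( - 1 )*702701^1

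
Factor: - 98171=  - 127^1*773^1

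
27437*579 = 15886023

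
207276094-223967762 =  - 16691668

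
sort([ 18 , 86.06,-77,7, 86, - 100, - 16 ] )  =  [ - 100, - 77,  -  16 , 7,18,  86,  86.06 ]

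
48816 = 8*6102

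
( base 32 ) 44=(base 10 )132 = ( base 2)10000100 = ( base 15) 8c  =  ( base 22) 60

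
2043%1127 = 916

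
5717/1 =5717  =  5717.00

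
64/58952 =8/7369 = 0.00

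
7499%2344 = 467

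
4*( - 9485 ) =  - 37940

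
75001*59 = 4425059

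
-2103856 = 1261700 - 3365556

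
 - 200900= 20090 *(-10)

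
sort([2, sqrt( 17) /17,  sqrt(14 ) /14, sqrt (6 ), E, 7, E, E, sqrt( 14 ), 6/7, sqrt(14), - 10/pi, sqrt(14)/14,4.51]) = [ - 10/pi,sqrt( 17 ) /17, sqrt(14)/14, sqrt(14) /14, 6/7,2, sqrt (6), E,E,E,sqrt ( 14 ),  sqrt(14), 4.51, 7] 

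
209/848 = 209/848 = 0.25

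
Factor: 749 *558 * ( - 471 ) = - 196850682 = - 2^1*3^3 * 7^1*31^1 * 107^1 * 157^1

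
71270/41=71270/41 = 1738.29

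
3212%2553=659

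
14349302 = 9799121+4550181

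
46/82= 23/41 = 0.56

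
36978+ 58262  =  95240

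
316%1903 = 316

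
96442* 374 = 36069308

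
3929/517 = 3929/517=7.60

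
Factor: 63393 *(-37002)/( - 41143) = 2345667786/41143  =  2^1*3^2*7^1*11^1* 17^1*113^1*881^1*41143^( - 1)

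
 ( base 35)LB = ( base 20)1h6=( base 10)746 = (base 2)1011101010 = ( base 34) lw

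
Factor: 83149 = 11^1*7559^1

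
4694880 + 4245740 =8940620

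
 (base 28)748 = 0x15E8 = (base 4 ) 1113220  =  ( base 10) 5608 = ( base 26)87i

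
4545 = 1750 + 2795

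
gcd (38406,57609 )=19203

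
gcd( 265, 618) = 1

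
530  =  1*530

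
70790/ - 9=  -  70790/9 = - 7865.56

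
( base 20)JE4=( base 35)6f9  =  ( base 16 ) 1ECC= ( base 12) 4690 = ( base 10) 7884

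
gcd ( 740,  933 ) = 1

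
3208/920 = 401/115= 3.49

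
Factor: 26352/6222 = 2^3* 3^2 * 17^( - 1)= 72/17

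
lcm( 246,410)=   1230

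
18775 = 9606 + 9169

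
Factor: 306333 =3^2*101^1 * 337^1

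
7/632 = 7/632 = 0.01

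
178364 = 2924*61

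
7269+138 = 7407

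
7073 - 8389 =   -  1316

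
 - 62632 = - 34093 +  - 28539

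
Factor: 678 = 2^1*3^1* 113^1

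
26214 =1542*17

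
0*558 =0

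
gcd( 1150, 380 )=10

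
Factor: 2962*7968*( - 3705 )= - 2^6 * 3^2*5^1*13^1*19^1*83^1*1481^1 = - 87442505280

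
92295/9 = 10255 = 10255.00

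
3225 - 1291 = 1934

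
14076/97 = 14076/97 = 145.11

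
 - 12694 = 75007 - 87701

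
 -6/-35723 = 6/35723 = 0.00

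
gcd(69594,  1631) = 7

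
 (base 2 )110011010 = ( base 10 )410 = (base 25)GA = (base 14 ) 214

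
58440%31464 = 26976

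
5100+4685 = 9785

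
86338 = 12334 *7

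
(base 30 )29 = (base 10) 69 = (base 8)105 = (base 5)234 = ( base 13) 54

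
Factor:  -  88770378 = -2^1 * 3^1 * 14795063^1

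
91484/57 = 1604 + 56/57 = 1604.98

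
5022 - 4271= 751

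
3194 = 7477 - 4283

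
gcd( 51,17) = 17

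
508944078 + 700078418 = 1209022496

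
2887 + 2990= 5877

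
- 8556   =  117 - 8673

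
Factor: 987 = 3^1*7^1*47^1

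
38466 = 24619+13847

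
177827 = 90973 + 86854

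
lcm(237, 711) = 711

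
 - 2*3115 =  - 6230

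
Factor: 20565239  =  19^1*1082381^1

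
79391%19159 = 2755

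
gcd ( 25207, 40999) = 7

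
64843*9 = 583587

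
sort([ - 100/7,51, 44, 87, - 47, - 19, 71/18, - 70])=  [ - 70, - 47, - 19, - 100/7,  71/18, 44,51, 87 ]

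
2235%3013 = 2235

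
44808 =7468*6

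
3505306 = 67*52318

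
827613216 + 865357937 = 1692971153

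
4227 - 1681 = 2546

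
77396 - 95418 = -18022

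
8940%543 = 252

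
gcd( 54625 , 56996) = 1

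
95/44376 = 95/44376 = 0.00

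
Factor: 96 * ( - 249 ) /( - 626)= 11952/313=2^4 * 3^2*83^1 * 313^(- 1)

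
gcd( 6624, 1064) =8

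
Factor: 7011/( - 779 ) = -9 =- 3^2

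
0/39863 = 0 = 0.00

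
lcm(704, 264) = 2112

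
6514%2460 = 1594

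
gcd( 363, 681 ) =3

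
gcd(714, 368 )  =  2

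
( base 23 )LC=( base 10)495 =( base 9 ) 610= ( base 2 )111101111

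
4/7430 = 2/3715 = 0.00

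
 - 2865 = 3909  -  6774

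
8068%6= 4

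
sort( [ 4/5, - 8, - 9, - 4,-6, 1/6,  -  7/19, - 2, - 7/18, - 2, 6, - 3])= [ - 9, - 8, - 6, - 4 , - 3, - 2, -2, - 7/18, - 7/19,  1/6, 4/5, 6]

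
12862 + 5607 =18469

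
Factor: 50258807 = 50258807^1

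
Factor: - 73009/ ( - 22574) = 2^( - 1) * 11287^( - 1)*73009^1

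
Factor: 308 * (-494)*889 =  - 135263128 = - 2^3*7^2*11^1*13^1*  19^1*127^1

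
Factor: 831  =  3^1*277^1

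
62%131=62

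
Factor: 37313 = 37313^1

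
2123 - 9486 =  - 7363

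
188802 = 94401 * 2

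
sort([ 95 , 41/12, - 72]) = [-72,41/12,95 ]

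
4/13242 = 2/6621 =0.00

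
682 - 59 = 623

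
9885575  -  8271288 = 1614287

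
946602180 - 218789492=727812688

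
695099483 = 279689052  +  415410431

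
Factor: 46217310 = 2^1 * 3^1*5^1 *19^1*81083^1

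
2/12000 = 1/6000 = 0.00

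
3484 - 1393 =2091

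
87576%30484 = 26608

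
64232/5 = 64232/5 =12846.40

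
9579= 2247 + 7332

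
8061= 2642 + 5419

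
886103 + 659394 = 1545497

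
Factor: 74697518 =2^1*7^1*2239^1*2383^1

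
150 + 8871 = 9021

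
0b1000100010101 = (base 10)4373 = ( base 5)114443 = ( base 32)48l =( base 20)aid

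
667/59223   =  667/59223 =0.01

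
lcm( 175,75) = 525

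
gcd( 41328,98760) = 24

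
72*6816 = 490752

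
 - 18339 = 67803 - 86142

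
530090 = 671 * 790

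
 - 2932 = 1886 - 4818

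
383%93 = 11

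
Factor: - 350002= - 2^1*139^1*1259^1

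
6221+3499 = 9720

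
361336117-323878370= 37457747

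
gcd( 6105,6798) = 33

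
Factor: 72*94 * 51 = 2^4*3^3  *  17^1*47^1=345168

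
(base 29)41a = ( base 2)110101001011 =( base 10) 3403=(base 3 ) 11200001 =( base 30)3ND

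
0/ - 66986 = 0/1=-0.00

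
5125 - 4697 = 428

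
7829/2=7829/2 = 3914.50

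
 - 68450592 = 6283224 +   -  74733816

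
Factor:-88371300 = - 2^2*3^1*5^2*107^1 * 2753^1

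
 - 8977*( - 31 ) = 278287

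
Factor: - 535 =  - 5^1 *107^1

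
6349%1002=337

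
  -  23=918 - 941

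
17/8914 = 17/8914= 0.00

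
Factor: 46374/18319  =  2^1*3^1*7^( - 1)*59^1*131^1*2617^(  -  1 ) 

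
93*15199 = 1413507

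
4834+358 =5192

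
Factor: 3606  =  2^1*3^1*601^1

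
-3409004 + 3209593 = -199411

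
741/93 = 7 + 30/31 = 7.97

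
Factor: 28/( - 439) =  - 2^2*7^1*439^ (-1)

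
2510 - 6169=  - 3659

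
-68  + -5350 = - 5418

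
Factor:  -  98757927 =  - 3^3*541^1*6761^1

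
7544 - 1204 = 6340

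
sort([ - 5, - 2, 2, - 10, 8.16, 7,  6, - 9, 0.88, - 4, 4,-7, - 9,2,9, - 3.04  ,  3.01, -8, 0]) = [ - 10, - 9, - 9, - 8, - 7, - 5, - 4,-3.04, - 2, 0,0.88,2,2, 3.01, 4, 6,7, 8.16,9 ] 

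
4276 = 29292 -25016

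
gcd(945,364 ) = 7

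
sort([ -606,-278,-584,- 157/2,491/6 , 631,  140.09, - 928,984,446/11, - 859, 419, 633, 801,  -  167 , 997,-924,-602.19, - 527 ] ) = [  -  928, - 924,-859, - 606, -602.19,-584 ,-527,-278, - 167,-157/2, 446/11, 491/6,140.09, 419, 631, 633, 801, 984, 997] 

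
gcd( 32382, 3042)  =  18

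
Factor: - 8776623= - 3^1*829^1 * 3529^1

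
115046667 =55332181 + 59714486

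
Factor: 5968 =2^4*373^1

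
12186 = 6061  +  6125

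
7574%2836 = 1902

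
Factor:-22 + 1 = -3^1*7^1 = -21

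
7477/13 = 575+ 2/13 = 575.15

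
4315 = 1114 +3201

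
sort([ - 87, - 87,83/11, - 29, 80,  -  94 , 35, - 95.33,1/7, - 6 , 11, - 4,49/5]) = [ - 95.33,-94, - 87,- 87, - 29, - 6, - 4 , 1/7, 83/11 , 49/5,11, 35,80]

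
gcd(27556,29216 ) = 332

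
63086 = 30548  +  32538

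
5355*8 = 42840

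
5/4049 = 5/4049 = 0.00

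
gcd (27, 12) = 3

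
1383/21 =65+6/7= 65.86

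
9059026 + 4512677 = 13571703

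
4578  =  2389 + 2189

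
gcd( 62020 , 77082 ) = 886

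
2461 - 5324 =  - 2863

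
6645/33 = 2215/11 = 201.36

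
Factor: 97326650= 2^1 * 5^2*37^1*52609^1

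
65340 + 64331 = 129671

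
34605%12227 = 10151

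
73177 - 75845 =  - 2668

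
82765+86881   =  169646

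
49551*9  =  445959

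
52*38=1976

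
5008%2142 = 724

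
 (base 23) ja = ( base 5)3242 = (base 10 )447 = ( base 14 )23D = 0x1BF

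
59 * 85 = 5015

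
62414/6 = 31207/3 = 10402.33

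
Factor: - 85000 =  - 2^3*5^4 * 17^1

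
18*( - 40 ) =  - 720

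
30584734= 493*62038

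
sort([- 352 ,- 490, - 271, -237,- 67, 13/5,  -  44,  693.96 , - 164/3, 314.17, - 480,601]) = [ -490, - 480, - 352, - 271,  -  237 , -67, - 164/3, - 44 , 13/5 , 314.17,  601, 693.96]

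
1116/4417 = 1116/4417= 0.25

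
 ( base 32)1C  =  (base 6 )112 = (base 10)44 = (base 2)101100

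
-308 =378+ - 686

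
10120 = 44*230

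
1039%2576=1039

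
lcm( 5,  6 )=30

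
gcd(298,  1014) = 2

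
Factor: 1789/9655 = 5^( - 1)*1789^1*1931^ ( - 1) 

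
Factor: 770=2^1*5^1*7^1*11^1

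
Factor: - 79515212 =  -  2^2*7^1*229^1*12401^1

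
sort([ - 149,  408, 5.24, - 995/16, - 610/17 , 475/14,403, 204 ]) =[ - 149, - 995/16, - 610/17, 5.24,475/14, 204,403,408 ]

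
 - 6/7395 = - 2/2465 = - 0.00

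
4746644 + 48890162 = 53636806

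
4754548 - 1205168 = 3549380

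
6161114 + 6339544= 12500658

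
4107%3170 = 937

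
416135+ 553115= 969250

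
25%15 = 10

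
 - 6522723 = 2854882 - 9377605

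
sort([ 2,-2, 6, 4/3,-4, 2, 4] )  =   [-4,-2, 4/3,2, 2,4,6 ] 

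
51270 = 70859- 19589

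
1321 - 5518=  - 4197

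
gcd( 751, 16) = 1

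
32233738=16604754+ 15628984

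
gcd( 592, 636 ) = 4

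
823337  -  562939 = 260398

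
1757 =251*7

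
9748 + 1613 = 11361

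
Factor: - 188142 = -2^1* 3^1 * 31357^1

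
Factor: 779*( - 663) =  - 516477 = - 3^1*13^1*17^1*19^1*41^1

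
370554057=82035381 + 288518676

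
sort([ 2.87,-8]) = [ - 8,2.87 ]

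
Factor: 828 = 2^2 * 3^2 * 23^1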